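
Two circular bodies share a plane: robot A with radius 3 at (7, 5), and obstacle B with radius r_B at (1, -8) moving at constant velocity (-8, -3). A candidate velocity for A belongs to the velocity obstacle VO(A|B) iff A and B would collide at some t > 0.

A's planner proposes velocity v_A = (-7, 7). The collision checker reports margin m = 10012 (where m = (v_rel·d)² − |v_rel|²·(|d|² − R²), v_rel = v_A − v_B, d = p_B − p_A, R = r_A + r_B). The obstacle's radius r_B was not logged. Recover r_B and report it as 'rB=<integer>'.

m = 10012
d = (-6, -13);  v_rel = (1, 10),  |v_rel|² = 101
v_rel×d = (1)·(-13) − (10)·(-6) = 47
since m = R²·101 − 47²:  R² = (2209 + 10012) / 101 = 121
R = √121 = 11  ⇒  r_B = 11 − 3 = 8

rB=8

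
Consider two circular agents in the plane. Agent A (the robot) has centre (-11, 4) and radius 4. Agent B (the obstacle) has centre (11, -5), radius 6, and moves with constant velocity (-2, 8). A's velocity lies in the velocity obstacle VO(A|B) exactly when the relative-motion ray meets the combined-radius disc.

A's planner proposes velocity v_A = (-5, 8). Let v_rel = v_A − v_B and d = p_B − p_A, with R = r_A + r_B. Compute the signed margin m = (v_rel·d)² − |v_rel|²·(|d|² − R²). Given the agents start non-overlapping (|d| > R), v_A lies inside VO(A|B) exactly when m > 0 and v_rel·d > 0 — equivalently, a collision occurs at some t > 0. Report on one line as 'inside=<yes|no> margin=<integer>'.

d = (22, -9),  |d|² = 565;  R = 4+6 = 10,  c = 565−10² = 465
v_rel = (-3, 0),  |v_rel|² = 9;  v_rel·d = (-3)·(22) + (0)·(-9) = -66
9·t² + 132·t + 465 = 0  ⇒  m = (-66)² − 9·465 = 171
m = 171 > 0,  v_rel·d = -66 < 0  ⇒  outside

inside=no margin=171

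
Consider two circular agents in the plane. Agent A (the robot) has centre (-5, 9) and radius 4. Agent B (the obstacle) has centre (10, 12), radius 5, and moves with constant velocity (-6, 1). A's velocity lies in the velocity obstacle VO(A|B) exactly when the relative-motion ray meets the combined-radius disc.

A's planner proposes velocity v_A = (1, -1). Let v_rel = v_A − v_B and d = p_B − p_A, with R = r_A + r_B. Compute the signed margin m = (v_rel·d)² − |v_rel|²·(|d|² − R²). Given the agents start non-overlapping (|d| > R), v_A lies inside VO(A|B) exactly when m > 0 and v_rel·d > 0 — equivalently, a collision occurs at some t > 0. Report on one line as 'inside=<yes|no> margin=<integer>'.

d = (15, 3),  |d|² = 234;  R = 4+5 = 9,  c = 234−9² = 153
v_rel = (7, -2),  |v_rel|² = 53;  v_rel·d = (7)·(15) + (-2)·(3) = 99
53·t² − 198·t + 153 = 0  ⇒  m = 99² − 53·153 = 1692
m = 1692 > 0,  v_rel·d = 99 > 0  ⇒  inside

inside=yes margin=1692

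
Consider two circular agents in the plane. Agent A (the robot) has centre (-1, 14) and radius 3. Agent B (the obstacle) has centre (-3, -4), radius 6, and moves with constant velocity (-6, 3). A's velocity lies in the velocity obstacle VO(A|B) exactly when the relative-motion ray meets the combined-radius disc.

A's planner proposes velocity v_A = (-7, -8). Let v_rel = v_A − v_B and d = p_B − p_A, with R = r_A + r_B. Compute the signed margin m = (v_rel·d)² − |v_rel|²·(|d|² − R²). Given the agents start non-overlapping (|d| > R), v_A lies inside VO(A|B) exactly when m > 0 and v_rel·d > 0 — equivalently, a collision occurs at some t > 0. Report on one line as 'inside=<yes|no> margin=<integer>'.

d = (-2, -18),  |d|² = 328;  R = 3+6 = 9,  c = 328−9² = 247
v_rel = (-1, -11),  |v_rel|² = 122;  v_rel·d = (-1)·(-2) + (-11)·(-18) = 200
122·t² − 400·t + 247 = 0  ⇒  m = 200² − 122·247 = 9866
m = 9866 > 0,  v_rel·d = 200 > 0  ⇒  inside

inside=yes margin=9866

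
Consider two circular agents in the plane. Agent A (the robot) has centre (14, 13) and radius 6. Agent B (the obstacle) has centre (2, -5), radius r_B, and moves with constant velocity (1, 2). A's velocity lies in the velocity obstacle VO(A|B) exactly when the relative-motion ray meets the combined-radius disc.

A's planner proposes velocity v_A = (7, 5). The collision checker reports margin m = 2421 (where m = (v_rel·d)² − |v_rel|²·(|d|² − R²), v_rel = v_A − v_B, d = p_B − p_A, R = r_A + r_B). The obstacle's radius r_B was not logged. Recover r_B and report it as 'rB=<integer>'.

m = 2421
d = (-12, -18);  v_rel = (6, 3),  |v_rel|² = 45
v_rel×d = (6)·(-18) − (3)·(-12) = -72
since m = R²·45 − (-72)²:  R² = (5184 + 2421) / 45 = 169
R = √169 = 13  ⇒  r_B = 13 − 6 = 7

rB=7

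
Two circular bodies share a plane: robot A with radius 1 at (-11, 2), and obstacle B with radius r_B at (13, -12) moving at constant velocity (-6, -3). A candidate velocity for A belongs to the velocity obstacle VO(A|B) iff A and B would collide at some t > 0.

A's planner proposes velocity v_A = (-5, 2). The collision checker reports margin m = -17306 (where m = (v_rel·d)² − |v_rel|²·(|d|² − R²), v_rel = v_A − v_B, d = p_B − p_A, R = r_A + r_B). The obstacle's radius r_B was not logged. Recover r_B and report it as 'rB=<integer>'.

m = -17306
d = (24, -14);  v_rel = (1, 5),  |v_rel|² = 26
v_rel×d = (1)·(-14) − (5)·(24) = -134
since m = R²·26 − (-134)²:  R² = (17956 + -17306) / 26 = 25
R = √25 = 5  ⇒  r_B = 5 − 1 = 4

rB=4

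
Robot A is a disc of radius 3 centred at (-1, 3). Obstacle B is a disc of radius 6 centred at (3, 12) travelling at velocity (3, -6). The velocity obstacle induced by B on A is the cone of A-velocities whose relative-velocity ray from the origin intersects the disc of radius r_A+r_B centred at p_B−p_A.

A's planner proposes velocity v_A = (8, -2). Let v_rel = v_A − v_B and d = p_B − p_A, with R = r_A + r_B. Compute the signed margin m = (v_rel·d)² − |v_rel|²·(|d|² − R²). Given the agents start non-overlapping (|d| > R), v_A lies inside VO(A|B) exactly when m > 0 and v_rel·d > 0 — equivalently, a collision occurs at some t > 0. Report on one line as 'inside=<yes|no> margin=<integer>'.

d = (4, 9),  |d|² = 97;  R = 3+6 = 9,  c = 97−9² = 16
v_rel = (5, 4),  |v_rel|² = 41;  v_rel·d = (5)·(4) + (4)·(9) = 56
41·t² − 112·t + 16 = 0  ⇒  m = 56² − 41·16 = 2480
m = 2480 > 0,  v_rel·d = 56 > 0  ⇒  inside

inside=yes margin=2480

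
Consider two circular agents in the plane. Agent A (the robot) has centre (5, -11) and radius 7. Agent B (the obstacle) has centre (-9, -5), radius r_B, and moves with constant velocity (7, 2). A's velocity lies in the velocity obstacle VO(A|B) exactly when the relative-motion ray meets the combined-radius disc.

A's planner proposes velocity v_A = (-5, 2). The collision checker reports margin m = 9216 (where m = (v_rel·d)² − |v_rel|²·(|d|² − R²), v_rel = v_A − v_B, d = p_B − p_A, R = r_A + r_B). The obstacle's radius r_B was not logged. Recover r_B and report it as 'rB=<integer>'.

m = 9216
d = (-14, 6);  v_rel = (-12, 0),  |v_rel|² = 144
v_rel×d = (-12)·(6) − (0)·(-14) = -72
since m = R²·144 − (-72)²:  R² = (5184 + 9216) / 144 = 100
R = √100 = 10  ⇒  r_B = 10 − 7 = 3

rB=3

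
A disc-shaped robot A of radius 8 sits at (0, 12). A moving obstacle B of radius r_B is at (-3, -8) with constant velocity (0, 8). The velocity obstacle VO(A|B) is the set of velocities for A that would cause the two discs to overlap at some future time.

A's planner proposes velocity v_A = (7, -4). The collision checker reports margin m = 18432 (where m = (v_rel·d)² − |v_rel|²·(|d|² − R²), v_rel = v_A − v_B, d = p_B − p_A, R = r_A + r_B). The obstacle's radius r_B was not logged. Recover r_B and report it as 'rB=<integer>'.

m = 18432
d = (-3, -20);  v_rel = (7, -12),  |v_rel|² = 193
v_rel×d = (7)·(-20) − (-12)·(-3) = -176
since m = R²·193 − (-176)²:  R² = (30976 + 18432) / 193 = 256
R = √256 = 16  ⇒  r_B = 16 − 8 = 8

rB=8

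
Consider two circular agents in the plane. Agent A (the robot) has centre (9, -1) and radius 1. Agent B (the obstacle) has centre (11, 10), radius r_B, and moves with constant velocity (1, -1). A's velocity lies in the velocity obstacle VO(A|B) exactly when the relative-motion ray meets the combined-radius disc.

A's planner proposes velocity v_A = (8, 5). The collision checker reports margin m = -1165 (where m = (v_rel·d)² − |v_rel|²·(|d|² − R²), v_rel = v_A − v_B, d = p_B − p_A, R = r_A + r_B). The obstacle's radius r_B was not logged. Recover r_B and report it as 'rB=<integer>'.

m = -1165
d = (2, 11);  v_rel = (7, 6),  |v_rel|² = 85
v_rel×d = (7)·(11) − (6)·(2) = 65
since m = R²·85 − 65²:  R² = (4225 + -1165) / 85 = 36
R = √36 = 6  ⇒  r_B = 6 − 1 = 5

rB=5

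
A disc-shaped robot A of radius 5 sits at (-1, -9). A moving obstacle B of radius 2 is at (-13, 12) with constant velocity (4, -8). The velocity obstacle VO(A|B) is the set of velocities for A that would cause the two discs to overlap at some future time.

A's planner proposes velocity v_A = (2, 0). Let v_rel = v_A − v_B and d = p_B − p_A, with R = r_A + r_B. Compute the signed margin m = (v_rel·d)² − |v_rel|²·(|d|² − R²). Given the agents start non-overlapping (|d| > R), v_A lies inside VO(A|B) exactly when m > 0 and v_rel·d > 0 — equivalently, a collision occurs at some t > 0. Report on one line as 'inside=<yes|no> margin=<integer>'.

d = (-12, 21),  |d|² = 585;  R = 5+2 = 7,  c = 585−7² = 536
v_rel = (-2, 8),  |v_rel|² = 68;  v_rel·d = (-2)·(-12) + (8)·(21) = 192
68·t² − 384·t + 536 = 0  ⇒  m = 192² − 68·536 = 416
m = 416 > 0,  v_rel·d = 192 > 0  ⇒  inside

inside=yes margin=416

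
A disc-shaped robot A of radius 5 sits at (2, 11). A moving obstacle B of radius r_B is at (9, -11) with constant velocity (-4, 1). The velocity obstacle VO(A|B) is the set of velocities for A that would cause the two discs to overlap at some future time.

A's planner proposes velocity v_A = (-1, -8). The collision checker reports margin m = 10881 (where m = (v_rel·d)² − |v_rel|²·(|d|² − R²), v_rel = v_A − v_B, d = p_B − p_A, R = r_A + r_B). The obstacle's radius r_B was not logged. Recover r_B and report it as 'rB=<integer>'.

m = 10881
d = (7, -22);  v_rel = (3, -9),  |v_rel|² = 90
v_rel×d = (3)·(-22) − (-9)·(7) = -3
since m = R²·90 − (-3)²:  R² = (9 + 10881) / 90 = 121
R = √121 = 11  ⇒  r_B = 11 − 5 = 6

rB=6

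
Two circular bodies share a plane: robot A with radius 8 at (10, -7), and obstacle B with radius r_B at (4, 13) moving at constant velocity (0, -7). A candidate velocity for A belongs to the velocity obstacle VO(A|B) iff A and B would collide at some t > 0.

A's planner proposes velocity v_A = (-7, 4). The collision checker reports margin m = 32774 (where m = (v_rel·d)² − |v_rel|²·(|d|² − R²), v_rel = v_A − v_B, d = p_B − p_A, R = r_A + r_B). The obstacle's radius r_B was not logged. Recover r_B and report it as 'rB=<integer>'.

m = 32774
d = (-6, 20);  v_rel = (-7, 11),  |v_rel|² = 170
v_rel×d = (-7)·(20) − (11)·(-6) = -74
since m = R²·170 − (-74)²:  R² = (5476 + 32774) / 170 = 225
R = √225 = 15  ⇒  r_B = 15 − 8 = 7

rB=7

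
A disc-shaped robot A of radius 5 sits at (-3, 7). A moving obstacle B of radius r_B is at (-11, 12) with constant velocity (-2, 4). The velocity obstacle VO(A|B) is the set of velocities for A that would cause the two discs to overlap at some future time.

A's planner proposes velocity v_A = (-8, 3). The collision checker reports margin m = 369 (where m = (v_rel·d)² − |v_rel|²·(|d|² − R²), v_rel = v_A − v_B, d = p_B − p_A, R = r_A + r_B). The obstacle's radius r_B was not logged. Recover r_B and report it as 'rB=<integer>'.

m = 369
d = (-8, 5);  v_rel = (-6, -1),  |v_rel|² = 37
v_rel×d = (-6)·(5) − (-1)·(-8) = -38
since m = R²·37 − (-38)²:  R² = (1444 + 369) / 37 = 49
R = √49 = 7  ⇒  r_B = 7 − 5 = 2

rB=2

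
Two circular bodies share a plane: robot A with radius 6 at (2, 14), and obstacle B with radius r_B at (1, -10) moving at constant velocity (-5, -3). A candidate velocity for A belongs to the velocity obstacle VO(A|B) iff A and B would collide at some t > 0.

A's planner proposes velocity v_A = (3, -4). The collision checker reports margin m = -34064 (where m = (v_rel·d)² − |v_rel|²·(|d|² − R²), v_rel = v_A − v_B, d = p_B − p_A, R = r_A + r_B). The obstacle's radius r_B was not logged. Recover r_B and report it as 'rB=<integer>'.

m = -34064
d = (-1, -24);  v_rel = (8, -1),  |v_rel|² = 65
v_rel×d = (8)·(-24) − (-1)·(-1) = -193
since m = R²·65 − (-193)²:  R² = (37249 + -34064) / 65 = 49
R = √49 = 7  ⇒  r_B = 7 − 6 = 1

rB=1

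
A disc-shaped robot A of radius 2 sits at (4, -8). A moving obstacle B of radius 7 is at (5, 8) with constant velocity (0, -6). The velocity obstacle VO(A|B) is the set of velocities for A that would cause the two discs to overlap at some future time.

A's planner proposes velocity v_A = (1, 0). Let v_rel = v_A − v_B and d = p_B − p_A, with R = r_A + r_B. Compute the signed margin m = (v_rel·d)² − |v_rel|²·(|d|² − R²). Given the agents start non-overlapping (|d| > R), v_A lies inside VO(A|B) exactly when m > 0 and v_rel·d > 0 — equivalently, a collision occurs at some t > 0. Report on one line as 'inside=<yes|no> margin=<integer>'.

d = (1, 16),  |d|² = 257;  R = 2+7 = 9,  c = 257−9² = 176
v_rel = (1, 6),  |v_rel|² = 37;  v_rel·d = (1)·(1) + (6)·(16) = 97
37·t² − 194·t + 176 = 0  ⇒  m = 97² − 37·176 = 2897
m = 2897 > 0,  v_rel·d = 97 > 0  ⇒  inside

inside=yes margin=2897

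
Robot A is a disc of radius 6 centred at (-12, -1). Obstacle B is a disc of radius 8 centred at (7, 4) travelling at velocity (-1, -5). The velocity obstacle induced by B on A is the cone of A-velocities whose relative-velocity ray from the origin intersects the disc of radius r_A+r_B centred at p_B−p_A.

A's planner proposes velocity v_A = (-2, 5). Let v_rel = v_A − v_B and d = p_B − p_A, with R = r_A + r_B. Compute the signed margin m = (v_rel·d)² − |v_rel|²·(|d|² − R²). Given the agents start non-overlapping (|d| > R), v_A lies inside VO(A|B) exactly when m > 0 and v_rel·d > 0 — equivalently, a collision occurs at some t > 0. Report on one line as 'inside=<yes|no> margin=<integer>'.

d = (19, 5),  |d|² = 386;  R = 6+8 = 14,  c = 386−14² = 190
v_rel = (-1, 10),  |v_rel|² = 101;  v_rel·d = (-1)·(19) + (10)·(5) = 31
101·t² − 62·t + 190 = 0  ⇒  m = 31² − 101·190 = -18229
m = -18229 < 0,  v_rel·d = 31 > 0  ⇒  outside

inside=no margin=-18229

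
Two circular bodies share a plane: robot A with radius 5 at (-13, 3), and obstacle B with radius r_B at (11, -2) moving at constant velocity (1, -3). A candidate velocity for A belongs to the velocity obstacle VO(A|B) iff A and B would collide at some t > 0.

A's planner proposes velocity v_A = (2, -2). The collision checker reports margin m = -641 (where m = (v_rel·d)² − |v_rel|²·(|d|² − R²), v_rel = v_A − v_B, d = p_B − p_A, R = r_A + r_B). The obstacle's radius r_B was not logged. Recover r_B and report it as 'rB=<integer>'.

m = -641
d = (24, -5);  v_rel = (1, 1),  |v_rel|² = 2
v_rel×d = (1)·(-5) − (1)·(24) = -29
since m = R²·2 − (-29)²:  R² = (841 + -641) / 2 = 100
R = √100 = 10  ⇒  r_B = 10 − 5 = 5

rB=5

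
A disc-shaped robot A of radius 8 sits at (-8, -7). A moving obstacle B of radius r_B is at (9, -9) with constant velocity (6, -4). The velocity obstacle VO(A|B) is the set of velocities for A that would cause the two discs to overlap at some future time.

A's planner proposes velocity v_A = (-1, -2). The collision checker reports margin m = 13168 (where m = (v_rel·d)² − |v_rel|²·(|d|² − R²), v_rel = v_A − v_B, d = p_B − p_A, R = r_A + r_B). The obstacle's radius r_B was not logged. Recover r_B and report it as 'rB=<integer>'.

m = 13168
d = (17, -2);  v_rel = (-7, 2),  |v_rel|² = 53
v_rel×d = (-7)·(-2) − (2)·(17) = -20
since m = R²·53 − (-20)²:  R² = (400 + 13168) / 53 = 256
R = √256 = 16  ⇒  r_B = 16 − 8 = 8

rB=8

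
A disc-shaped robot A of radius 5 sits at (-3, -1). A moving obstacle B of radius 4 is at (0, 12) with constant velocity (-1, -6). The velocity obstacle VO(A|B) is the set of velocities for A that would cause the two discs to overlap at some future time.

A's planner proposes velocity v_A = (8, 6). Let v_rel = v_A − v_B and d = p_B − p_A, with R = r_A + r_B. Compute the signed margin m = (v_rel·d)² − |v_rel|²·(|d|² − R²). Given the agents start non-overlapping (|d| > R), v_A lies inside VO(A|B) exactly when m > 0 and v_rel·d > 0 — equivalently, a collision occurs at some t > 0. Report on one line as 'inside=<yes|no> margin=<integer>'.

d = (3, 13),  |d|² = 178;  R = 5+4 = 9,  c = 178−9² = 97
v_rel = (9, 12),  |v_rel|² = 225;  v_rel·d = (9)·(3) + (12)·(13) = 183
225·t² − 366·t + 97 = 0  ⇒  m = 183² − 225·97 = 11664
m = 11664 > 0,  v_rel·d = 183 > 0  ⇒  inside

inside=yes margin=11664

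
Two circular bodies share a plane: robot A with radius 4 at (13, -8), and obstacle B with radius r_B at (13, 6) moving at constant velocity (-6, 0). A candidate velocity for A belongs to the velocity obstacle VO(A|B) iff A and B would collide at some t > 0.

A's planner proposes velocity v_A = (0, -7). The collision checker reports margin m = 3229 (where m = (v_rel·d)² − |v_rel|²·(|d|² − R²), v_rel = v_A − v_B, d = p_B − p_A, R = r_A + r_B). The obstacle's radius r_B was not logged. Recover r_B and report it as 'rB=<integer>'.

m = 3229
d = (0, 14);  v_rel = (6, -7),  |v_rel|² = 85
v_rel×d = (6)·(14) − (-7)·(0) = 84
since m = R²·85 − 84²:  R² = (7056 + 3229) / 85 = 121
R = √121 = 11  ⇒  r_B = 11 − 4 = 7

rB=7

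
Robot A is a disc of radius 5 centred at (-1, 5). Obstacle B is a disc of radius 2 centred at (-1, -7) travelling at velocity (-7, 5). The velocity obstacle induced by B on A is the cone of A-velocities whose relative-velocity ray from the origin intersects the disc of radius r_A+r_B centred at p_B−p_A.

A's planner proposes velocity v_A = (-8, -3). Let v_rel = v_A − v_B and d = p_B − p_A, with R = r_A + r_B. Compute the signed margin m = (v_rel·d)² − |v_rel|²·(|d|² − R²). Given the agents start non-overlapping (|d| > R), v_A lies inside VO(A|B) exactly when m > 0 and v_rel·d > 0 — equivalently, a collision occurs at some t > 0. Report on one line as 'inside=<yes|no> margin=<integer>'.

d = (0, -12),  |d|² = 144;  R = 5+2 = 7,  c = 144−7² = 95
v_rel = (-1, -8),  |v_rel|² = 65;  v_rel·d = (-1)·(0) + (-8)·(-12) = 96
65·t² − 192·t + 95 = 0  ⇒  m = 96² − 65·95 = 3041
m = 3041 > 0,  v_rel·d = 96 > 0  ⇒  inside

inside=yes margin=3041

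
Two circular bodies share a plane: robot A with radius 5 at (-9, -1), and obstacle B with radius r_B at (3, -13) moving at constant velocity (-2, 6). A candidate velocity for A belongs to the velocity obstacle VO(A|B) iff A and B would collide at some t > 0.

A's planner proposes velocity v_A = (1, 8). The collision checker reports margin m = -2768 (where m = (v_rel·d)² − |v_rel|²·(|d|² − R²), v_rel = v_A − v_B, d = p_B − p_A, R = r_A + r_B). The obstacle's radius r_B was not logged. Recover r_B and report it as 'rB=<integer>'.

m = -2768
d = (12, -12);  v_rel = (3, 2),  |v_rel|² = 13
v_rel×d = (3)·(-12) − (2)·(12) = -60
since m = R²·13 − (-60)²:  R² = (3600 + -2768) / 13 = 64
R = √64 = 8  ⇒  r_B = 8 − 5 = 3

rB=3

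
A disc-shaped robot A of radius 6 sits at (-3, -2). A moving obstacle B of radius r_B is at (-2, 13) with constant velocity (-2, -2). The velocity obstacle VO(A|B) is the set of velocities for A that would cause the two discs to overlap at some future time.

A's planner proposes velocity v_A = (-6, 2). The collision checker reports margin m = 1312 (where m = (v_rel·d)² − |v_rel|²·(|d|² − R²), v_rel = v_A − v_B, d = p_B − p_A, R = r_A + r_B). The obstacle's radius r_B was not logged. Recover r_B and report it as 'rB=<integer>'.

m = 1312
d = (1, 15);  v_rel = (-4, 4),  |v_rel|² = 32
v_rel×d = (-4)·(15) − (4)·(1) = -64
since m = R²·32 − (-64)²:  R² = (4096 + 1312) / 32 = 169
R = √169 = 13  ⇒  r_B = 13 − 6 = 7

rB=7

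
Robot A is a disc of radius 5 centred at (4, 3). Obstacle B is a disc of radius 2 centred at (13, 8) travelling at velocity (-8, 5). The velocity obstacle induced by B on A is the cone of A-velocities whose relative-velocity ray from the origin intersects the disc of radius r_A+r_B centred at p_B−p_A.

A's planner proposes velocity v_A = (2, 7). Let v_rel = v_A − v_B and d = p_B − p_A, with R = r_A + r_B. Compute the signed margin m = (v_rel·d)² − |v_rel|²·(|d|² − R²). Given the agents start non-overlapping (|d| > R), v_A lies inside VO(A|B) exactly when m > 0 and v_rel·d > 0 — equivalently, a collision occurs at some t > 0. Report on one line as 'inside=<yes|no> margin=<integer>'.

d = (9, 5),  |d|² = 106;  R = 5+2 = 7,  c = 106−7² = 57
v_rel = (10, 2),  |v_rel|² = 104;  v_rel·d = (10)·(9) + (2)·(5) = 100
104·t² − 200·t + 57 = 0  ⇒  m = 100² − 104·57 = 4072
m = 4072 > 0,  v_rel·d = 100 > 0  ⇒  inside

inside=yes margin=4072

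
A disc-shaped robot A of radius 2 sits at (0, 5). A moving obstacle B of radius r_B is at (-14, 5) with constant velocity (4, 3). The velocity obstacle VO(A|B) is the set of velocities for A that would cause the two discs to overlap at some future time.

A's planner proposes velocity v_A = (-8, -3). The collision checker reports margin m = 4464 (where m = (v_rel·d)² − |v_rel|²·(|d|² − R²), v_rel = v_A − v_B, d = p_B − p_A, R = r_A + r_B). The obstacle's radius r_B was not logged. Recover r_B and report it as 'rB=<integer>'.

m = 4464
d = (-14, 0);  v_rel = (-12, -6),  |v_rel|² = 180
v_rel×d = (-12)·(0) − (-6)·(-14) = -84
since m = R²·180 − (-84)²:  R² = (7056 + 4464) / 180 = 64
R = √64 = 8  ⇒  r_B = 8 − 2 = 6

rB=6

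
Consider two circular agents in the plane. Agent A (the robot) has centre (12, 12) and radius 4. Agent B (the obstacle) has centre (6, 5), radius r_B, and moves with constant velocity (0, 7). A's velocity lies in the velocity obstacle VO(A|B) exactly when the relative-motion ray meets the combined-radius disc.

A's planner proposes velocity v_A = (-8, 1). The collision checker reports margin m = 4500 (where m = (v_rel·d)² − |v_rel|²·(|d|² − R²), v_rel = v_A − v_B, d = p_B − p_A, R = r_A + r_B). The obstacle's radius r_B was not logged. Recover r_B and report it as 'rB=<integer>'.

m = 4500
d = (-6, -7);  v_rel = (-8, -6),  |v_rel|² = 100
v_rel×d = (-8)·(-7) − (-6)·(-6) = 20
since m = R²·100 − 20²:  R² = (400 + 4500) / 100 = 49
R = √49 = 7  ⇒  r_B = 7 − 4 = 3

rB=3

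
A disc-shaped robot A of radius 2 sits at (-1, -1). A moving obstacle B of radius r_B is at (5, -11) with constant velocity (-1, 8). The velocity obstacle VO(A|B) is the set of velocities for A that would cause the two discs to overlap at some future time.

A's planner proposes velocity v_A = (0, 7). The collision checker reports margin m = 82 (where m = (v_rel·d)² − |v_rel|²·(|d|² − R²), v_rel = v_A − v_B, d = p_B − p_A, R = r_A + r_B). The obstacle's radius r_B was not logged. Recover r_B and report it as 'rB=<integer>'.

m = 82
d = (6, -10);  v_rel = (1, -1),  |v_rel|² = 2
v_rel×d = (1)·(-10) − (-1)·(6) = -4
since m = R²·2 − (-4)²:  R² = (16 + 82) / 2 = 49
R = √49 = 7  ⇒  r_B = 7 − 2 = 5

rB=5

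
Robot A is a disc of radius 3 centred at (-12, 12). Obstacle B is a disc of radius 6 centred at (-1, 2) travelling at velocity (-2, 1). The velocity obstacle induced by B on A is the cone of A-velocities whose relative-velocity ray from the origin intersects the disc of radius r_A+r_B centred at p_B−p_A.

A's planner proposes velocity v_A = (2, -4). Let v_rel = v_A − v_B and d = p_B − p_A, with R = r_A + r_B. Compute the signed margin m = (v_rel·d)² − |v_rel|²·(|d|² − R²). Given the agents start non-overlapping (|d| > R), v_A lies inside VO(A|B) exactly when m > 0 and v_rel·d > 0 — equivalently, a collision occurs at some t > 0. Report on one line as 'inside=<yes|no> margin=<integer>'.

d = (11, -10),  |d|² = 221;  R = 3+6 = 9,  c = 221−9² = 140
v_rel = (4, -5),  |v_rel|² = 41;  v_rel·d = (4)·(11) + (-5)·(-10) = 94
41·t² − 188·t + 140 = 0  ⇒  m = 94² − 41·140 = 3096
m = 3096 > 0,  v_rel·d = 94 > 0  ⇒  inside

inside=yes margin=3096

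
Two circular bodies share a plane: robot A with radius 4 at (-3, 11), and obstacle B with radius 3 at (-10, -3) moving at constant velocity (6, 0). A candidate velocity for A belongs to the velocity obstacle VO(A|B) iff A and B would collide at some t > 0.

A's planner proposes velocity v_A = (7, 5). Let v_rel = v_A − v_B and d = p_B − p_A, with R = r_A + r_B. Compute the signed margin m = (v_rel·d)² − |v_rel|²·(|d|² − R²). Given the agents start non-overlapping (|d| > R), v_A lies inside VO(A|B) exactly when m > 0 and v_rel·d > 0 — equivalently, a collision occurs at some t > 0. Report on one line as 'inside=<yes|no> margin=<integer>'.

d = (-7, -14),  |d|² = 245;  R = 4+3 = 7,  c = 245−7² = 196
v_rel = (1, 5),  |v_rel|² = 26;  v_rel·d = (1)·(-7) + (5)·(-14) = -77
26·t² + 154·t + 196 = 0  ⇒  m = (-77)² − 26·196 = 833
m = 833 > 0,  v_rel·d = -77 < 0  ⇒  outside

inside=no margin=833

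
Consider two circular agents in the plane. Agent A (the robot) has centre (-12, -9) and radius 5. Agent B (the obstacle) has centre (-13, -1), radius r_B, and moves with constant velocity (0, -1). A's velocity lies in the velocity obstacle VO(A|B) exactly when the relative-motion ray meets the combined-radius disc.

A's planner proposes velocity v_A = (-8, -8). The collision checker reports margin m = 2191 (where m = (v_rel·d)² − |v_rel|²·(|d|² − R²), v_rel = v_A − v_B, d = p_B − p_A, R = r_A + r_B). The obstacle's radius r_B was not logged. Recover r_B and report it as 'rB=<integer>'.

m = 2191
d = (-1, 8);  v_rel = (-8, -7),  |v_rel|² = 113
v_rel×d = (-8)·(8) − (-7)·(-1) = -71
since m = R²·113 − (-71)²:  R² = (5041 + 2191) / 113 = 64
R = √64 = 8  ⇒  r_B = 8 − 5 = 3

rB=3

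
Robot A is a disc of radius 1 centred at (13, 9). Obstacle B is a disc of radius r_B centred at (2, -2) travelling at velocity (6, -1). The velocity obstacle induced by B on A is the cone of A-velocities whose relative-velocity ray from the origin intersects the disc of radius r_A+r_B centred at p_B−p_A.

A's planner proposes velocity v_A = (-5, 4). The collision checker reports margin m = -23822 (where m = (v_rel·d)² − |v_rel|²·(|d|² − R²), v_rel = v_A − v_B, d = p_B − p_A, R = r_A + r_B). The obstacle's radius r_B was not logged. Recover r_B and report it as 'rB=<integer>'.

m = -23822
d = (-11, -11);  v_rel = (-11, 5),  |v_rel|² = 146
v_rel×d = (-11)·(-11) − (5)·(-11) = 176
since m = R²·146 − 176²:  R² = (30976 + -23822) / 146 = 49
R = √49 = 7  ⇒  r_B = 7 − 1 = 6

rB=6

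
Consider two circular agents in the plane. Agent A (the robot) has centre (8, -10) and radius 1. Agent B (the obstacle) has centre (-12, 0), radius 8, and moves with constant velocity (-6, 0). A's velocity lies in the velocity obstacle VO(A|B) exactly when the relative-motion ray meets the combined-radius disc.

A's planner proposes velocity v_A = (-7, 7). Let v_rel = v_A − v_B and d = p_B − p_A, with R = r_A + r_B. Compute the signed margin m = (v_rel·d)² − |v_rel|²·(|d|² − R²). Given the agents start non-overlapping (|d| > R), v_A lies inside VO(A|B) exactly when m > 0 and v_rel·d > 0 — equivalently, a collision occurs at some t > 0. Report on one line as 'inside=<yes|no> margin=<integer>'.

d = (-20, 10),  |d|² = 500;  R = 1+8 = 9,  c = 500−9² = 419
v_rel = (-1, 7),  |v_rel|² = 50;  v_rel·d = (-1)·(-20) + (7)·(10) = 90
50·t² − 180·t + 419 = 0  ⇒  m = 90² − 50·419 = -12850
m = -12850 < 0,  v_rel·d = 90 > 0  ⇒  outside

inside=no margin=-12850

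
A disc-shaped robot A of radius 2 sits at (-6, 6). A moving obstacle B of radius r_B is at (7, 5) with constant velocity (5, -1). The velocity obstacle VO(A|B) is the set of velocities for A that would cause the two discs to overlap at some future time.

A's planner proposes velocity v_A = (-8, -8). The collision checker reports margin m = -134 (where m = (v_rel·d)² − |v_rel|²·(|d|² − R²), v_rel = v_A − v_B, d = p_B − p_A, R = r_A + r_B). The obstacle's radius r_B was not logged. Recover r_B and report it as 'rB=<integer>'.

m = -134
d = (13, -1);  v_rel = (-13, -7),  |v_rel|² = 218
v_rel×d = (-13)·(-1) − (-7)·(13) = 104
since m = R²·218 − 104²:  R² = (10816 + -134) / 218 = 49
R = √49 = 7  ⇒  r_B = 7 − 2 = 5

rB=5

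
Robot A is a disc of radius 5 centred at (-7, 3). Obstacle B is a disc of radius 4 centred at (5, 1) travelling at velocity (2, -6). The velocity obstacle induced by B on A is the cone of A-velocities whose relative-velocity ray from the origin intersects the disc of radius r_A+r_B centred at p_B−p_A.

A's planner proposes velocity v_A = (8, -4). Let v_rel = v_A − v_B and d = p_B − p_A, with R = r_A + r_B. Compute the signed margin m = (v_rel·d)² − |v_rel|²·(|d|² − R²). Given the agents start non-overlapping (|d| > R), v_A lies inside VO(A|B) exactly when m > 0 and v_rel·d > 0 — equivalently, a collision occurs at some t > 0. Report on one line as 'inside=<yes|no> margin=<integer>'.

d = (12, -2),  |d|² = 148;  R = 5+4 = 9,  c = 148−9² = 67
v_rel = (6, 2),  |v_rel|² = 40;  v_rel·d = (6)·(12) + (2)·(-2) = 68
40·t² − 136·t + 67 = 0  ⇒  m = 68² − 40·67 = 1944
m = 1944 > 0,  v_rel·d = 68 > 0  ⇒  inside

inside=yes margin=1944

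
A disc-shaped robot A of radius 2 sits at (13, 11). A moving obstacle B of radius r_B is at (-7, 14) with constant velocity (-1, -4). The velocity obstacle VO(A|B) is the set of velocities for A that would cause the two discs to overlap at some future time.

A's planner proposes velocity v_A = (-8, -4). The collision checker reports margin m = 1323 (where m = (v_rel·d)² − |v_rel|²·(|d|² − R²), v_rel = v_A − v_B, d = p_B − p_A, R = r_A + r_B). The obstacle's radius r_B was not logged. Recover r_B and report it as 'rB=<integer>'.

m = 1323
d = (-20, 3);  v_rel = (-7, 0),  |v_rel|² = 49
v_rel×d = (-7)·(3) − (0)·(-20) = -21
since m = R²·49 − (-21)²:  R² = (441 + 1323) / 49 = 36
R = √36 = 6  ⇒  r_B = 6 − 2 = 4

rB=4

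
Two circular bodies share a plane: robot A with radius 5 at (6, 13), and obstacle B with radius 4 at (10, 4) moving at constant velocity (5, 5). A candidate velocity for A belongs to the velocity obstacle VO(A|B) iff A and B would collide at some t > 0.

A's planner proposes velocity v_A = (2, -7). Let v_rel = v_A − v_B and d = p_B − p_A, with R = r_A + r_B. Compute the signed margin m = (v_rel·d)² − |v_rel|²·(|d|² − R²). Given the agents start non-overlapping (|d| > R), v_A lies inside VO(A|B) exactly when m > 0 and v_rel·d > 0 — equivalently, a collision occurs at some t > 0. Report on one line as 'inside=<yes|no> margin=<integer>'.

d = (4, -9),  |d|² = 97;  R = 5+4 = 9,  c = 97−9² = 16
v_rel = (-3, -12),  |v_rel|² = 153;  v_rel·d = (-3)·(4) + (-12)·(-9) = 96
153·t² − 192·t + 16 = 0  ⇒  m = 96² − 153·16 = 6768
m = 6768 > 0,  v_rel·d = 96 > 0  ⇒  inside

inside=yes margin=6768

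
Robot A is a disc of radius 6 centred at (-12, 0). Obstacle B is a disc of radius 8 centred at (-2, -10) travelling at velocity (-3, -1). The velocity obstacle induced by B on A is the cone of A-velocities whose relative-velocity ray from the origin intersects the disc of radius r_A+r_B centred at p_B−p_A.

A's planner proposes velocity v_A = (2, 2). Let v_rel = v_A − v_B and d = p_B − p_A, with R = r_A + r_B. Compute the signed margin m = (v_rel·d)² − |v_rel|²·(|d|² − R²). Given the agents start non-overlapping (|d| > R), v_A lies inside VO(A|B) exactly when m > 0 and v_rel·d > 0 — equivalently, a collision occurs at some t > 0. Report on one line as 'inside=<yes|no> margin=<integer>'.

d = (10, -10),  |d|² = 200;  R = 6+8 = 14,  c = 200−14² = 4
v_rel = (5, 3),  |v_rel|² = 34;  v_rel·d = (5)·(10) + (3)·(-10) = 20
34·t² − 40·t + 4 = 0  ⇒  m = 20² − 34·4 = 264
m = 264 > 0,  v_rel·d = 20 > 0  ⇒  inside

inside=yes margin=264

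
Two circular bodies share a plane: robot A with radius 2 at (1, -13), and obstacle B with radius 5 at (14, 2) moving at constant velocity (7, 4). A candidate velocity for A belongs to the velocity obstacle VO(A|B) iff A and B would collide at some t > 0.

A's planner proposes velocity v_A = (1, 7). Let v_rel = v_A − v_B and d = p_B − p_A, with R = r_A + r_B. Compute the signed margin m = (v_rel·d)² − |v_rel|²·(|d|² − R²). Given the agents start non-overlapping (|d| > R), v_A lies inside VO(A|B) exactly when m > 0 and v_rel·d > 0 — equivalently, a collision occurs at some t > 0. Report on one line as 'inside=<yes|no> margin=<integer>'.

d = (13, 15),  |d|² = 394;  R = 2+5 = 7,  c = 394−7² = 345
v_rel = (-6, 3),  |v_rel|² = 45;  v_rel·d = (-6)·(13) + (3)·(15) = -33
45·t² + 66·t + 345 = 0  ⇒  m = (-33)² − 45·345 = -14436
m = -14436 < 0,  v_rel·d = -33 < 0  ⇒  outside

inside=no margin=-14436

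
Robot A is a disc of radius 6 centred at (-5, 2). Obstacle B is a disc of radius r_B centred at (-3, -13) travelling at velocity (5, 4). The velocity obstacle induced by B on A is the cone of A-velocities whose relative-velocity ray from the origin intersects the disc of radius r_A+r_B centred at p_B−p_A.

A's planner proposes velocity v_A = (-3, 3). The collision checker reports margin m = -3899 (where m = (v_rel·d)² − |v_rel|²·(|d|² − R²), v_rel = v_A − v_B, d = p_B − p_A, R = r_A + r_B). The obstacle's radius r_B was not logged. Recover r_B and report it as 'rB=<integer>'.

m = -3899
d = (2, -15);  v_rel = (-8, -1),  |v_rel|² = 65
v_rel×d = (-8)·(-15) − (-1)·(2) = 122
since m = R²·65 − 122²:  R² = (14884 + -3899) / 65 = 169
R = √169 = 13  ⇒  r_B = 13 − 6 = 7

rB=7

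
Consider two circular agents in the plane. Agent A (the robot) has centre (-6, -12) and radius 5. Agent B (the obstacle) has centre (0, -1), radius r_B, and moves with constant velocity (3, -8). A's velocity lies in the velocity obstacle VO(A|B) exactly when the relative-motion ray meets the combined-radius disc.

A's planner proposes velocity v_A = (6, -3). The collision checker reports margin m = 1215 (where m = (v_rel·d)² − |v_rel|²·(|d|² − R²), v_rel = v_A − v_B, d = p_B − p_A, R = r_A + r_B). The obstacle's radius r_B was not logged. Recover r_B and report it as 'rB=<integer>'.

m = 1215
d = (6, 11);  v_rel = (3, 5),  |v_rel|² = 34
v_rel×d = (3)·(11) − (5)·(6) = 3
since m = R²·34 − 3²:  R² = (9 + 1215) / 34 = 36
R = √36 = 6  ⇒  r_B = 6 − 5 = 1

rB=1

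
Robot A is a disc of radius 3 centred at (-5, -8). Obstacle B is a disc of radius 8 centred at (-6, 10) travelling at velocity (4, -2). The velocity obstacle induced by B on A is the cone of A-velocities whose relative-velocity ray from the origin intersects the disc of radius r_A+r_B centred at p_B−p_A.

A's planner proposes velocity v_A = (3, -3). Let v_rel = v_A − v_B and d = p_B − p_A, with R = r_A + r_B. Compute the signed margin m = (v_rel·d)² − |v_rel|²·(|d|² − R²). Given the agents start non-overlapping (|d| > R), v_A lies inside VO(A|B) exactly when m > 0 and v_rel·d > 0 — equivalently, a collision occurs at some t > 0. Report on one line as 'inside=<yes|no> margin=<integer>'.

d = (-1, 18),  |d|² = 325;  R = 3+8 = 11,  c = 325−11² = 204
v_rel = (-1, -1),  |v_rel|² = 2;  v_rel·d = (-1)·(-1) + (-1)·(18) = -17
2·t² + 34·t + 204 = 0  ⇒  m = (-17)² − 2·204 = -119
m = -119 < 0,  v_rel·d = -17 < 0  ⇒  outside

inside=no margin=-119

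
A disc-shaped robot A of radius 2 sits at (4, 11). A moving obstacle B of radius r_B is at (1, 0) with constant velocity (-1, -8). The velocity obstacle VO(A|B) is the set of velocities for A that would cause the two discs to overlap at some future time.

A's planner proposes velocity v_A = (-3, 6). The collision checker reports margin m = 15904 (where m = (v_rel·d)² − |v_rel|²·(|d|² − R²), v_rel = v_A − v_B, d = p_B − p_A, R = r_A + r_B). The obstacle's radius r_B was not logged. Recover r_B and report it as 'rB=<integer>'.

m = 15904
d = (-3, -11);  v_rel = (-2, 14),  |v_rel|² = 200
v_rel×d = (-2)·(-11) − (14)·(-3) = 64
since m = R²·200 − 64²:  R² = (4096 + 15904) / 200 = 100
R = √100 = 10  ⇒  r_B = 10 − 2 = 8

rB=8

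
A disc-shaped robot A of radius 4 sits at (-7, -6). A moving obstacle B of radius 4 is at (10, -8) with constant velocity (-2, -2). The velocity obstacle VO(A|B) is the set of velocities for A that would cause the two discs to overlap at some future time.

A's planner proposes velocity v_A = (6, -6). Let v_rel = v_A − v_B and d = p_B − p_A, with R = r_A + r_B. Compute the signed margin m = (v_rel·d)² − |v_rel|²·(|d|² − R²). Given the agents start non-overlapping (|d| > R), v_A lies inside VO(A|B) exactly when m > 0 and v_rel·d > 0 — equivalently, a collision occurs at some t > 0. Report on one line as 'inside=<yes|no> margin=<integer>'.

d = (17, -2),  |d|² = 293;  R = 4+4 = 8,  c = 293−8² = 229
v_rel = (8, -4),  |v_rel|² = 80;  v_rel·d = (8)·(17) + (-4)·(-2) = 144
80·t² − 288·t + 229 = 0  ⇒  m = 144² − 80·229 = 2416
m = 2416 > 0,  v_rel·d = 144 > 0  ⇒  inside

inside=yes margin=2416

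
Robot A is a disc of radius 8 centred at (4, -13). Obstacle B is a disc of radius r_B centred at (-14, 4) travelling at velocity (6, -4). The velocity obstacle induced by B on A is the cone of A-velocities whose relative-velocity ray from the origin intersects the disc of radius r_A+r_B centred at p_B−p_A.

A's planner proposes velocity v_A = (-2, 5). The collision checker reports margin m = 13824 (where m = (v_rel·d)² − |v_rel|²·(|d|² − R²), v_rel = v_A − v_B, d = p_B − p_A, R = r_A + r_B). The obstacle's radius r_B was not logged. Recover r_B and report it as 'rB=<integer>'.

m = 13824
d = (-18, 17);  v_rel = (-8, 9),  |v_rel|² = 145
v_rel×d = (-8)·(17) − (9)·(-18) = 26
since m = R²·145 − 26²:  R² = (676 + 13824) / 145 = 100
R = √100 = 10  ⇒  r_B = 10 − 8 = 2

rB=2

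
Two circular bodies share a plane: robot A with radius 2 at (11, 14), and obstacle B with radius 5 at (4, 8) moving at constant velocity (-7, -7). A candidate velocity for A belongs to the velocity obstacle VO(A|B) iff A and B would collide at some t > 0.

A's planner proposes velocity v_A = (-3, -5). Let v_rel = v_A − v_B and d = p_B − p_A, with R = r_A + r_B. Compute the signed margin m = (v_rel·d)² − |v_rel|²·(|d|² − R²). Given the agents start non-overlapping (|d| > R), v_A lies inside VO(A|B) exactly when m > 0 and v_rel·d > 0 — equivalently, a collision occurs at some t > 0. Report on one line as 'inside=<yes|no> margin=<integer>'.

d = (-7, -6),  |d|² = 85;  R = 2+5 = 7,  c = 85−7² = 36
v_rel = (4, 2),  |v_rel|² = 20;  v_rel·d = (4)·(-7) + (2)·(-6) = -40
20·t² + 80·t + 36 = 0  ⇒  m = (-40)² − 20·36 = 880
m = 880 > 0,  v_rel·d = -40 < 0  ⇒  outside

inside=no margin=880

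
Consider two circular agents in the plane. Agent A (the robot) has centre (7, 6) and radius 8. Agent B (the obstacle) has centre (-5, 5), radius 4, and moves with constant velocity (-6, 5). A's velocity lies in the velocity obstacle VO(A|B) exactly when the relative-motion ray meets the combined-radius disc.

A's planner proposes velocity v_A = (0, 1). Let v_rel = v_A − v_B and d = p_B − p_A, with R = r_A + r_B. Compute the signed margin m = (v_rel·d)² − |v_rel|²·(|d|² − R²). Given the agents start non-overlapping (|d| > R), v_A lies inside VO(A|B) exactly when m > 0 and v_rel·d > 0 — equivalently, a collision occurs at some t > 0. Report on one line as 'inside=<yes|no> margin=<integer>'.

d = (-12, -1),  |d|² = 145;  R = 8+4 = 12,  c = 145−12² = 1
v_rel = (6, -4),  |v_rel|² = 52;  v_rel·d = (6)·(-12) + (-4)·(-1) = -68
52·t² + 136·t + 1 = 0  ⇒  m = (-68)² − 52·1 = 4572
m = 4572 > 0,  v_rel·d = -68 < 0  ⇒  outside

inside=no margin=4572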